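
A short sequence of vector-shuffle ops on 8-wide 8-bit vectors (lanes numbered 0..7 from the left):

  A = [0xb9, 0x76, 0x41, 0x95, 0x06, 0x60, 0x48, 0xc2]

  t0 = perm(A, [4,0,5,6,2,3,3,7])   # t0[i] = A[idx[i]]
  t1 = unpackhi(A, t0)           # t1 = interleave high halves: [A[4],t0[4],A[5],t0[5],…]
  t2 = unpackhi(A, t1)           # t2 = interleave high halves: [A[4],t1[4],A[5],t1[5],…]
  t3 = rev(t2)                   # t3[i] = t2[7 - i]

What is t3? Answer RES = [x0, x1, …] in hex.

RES = [0xc2, 0xc2, 0xc2, 0x48, 0x95, 0x60, 0x48, 0x06]

  t0: 06 b9 60 48 41 95 95 c2
  t1: 06 41 60 95 48 95 c2 c2
  t2: 06 48 60 95 48 c2 c2 c2
  t3: c2 c2 c2 48 95 60 48 06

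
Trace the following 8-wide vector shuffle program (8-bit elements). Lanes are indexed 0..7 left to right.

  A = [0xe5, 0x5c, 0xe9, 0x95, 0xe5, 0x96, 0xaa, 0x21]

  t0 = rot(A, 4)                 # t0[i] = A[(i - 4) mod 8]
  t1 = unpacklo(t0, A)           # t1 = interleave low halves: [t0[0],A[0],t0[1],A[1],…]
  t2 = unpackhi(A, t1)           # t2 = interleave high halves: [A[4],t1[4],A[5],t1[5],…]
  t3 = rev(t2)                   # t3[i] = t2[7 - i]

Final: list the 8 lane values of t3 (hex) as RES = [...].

→ t0 |e5|96|aa|21|e5|5c|e9|95|
→ t1 |e5|e5|96|5c|aa|e9|21|95|
→ t2 |e5|aa|96|e9|aa|21|21|95|
→ t3 |95|21|21|aa|e9|96|aa|e5|

RES = [0x95, 0x21, 0x21, 0xaa, 0xe9, 0x96, 0xaa, 0xe5]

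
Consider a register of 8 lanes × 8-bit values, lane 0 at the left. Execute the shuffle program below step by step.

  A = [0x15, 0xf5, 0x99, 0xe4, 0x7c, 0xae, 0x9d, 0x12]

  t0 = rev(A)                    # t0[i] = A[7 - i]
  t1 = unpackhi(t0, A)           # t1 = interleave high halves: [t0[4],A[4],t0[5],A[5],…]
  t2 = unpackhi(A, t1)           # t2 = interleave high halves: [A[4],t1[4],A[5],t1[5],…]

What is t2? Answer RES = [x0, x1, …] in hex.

RES = [0x7c, 0xf5, 0xae, 0x9d, 0x9d, 0x15, 0x12, 0x12]

  t0: 12 9d ae 7c e4 99 f5 15
  t1: e4 7c 99 ae f5 9d 15 12
  t2: 7c f5 ae 9d 9d 15 12 12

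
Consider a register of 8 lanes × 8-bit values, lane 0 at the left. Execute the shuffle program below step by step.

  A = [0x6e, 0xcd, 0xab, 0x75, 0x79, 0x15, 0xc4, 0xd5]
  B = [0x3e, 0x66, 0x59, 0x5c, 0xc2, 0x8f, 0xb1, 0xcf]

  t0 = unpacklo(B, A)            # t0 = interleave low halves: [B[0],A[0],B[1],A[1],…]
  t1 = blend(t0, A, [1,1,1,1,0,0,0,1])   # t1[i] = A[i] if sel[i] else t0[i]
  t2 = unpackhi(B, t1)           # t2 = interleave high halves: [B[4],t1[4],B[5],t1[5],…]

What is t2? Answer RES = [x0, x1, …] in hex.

RES = [0xc2, 0x59, 0x8f, 0xab, 0xb1, 0x5c, 0xcf, 0xd5]

t0 = [0x3e, 0x6e, 0x66, 0xcd, 0x59, 0xab, 0x5c, 0x75]
t1 = [0x6e, 0xcd, 0xab, 0x75, 0x59, 0xab, 0x5c, 0xd5]
t2 = [0xc2, 0x59, 0x8f, 0xab, 0xb1, 0x5c, 0xcf, 0xd5]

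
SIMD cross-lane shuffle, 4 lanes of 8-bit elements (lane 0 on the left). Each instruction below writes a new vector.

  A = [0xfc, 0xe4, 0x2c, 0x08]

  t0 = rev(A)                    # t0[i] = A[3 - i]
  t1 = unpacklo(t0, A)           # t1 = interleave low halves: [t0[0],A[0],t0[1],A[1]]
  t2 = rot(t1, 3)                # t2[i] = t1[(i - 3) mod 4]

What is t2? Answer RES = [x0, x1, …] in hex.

RES = [ 0xfc  0x2c  0xe4  0x08 ]

  t0: 08 2c e4 fc
  t1: 08 fc 2c e4
  t2: fc 2c e4 08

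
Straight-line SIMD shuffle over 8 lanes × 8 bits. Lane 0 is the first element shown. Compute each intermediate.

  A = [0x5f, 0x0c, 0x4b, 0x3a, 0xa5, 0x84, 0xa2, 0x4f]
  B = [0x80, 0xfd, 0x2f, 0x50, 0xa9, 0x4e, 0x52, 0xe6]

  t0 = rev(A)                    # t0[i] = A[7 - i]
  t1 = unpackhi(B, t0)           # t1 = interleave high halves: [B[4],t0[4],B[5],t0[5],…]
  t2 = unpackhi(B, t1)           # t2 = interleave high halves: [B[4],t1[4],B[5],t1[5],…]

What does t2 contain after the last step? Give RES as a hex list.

RES = [ 0xa9  0x52  0x4e  0x0c  0x52  0xe6  0xe6  0x5f ]

  t0: 4f a2 84 a5 3a 4b 0c 5f
  t1: a9 3a 4e 4b 52 0c e6 5f
  t2: a9 52 4e 0c 52 e6 e6 5f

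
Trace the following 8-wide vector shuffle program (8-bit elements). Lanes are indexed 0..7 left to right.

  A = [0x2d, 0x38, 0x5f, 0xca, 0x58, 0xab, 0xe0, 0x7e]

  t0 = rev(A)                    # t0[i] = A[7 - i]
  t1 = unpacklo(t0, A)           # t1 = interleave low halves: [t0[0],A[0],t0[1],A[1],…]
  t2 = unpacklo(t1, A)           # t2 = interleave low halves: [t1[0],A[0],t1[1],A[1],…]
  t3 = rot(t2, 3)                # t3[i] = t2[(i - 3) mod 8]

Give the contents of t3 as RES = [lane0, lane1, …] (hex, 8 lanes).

RES = [0x5f, 0x38, 0xca, 0x7e, 0x2d, 0x2d, 0x38, 0xe0]

t0 = [0x7e, 0xe0, 0xab, 0x58, 0xca, 0x5f, 0x38, 0x2d]
t1 = [0x7e, 0x2d, 0xe0, 0x38, 0xab, 0x5f, 0x58, 0xca]
t2 = [0x7e, 0x2d, 0x2d, 0x38, 0xe0, 0x5f, 0x38, 0xca]
t3 = [0x5f, 0x38, 0xca, 0x7e, 0x2d, 0x2d, 0x38, 0xe0]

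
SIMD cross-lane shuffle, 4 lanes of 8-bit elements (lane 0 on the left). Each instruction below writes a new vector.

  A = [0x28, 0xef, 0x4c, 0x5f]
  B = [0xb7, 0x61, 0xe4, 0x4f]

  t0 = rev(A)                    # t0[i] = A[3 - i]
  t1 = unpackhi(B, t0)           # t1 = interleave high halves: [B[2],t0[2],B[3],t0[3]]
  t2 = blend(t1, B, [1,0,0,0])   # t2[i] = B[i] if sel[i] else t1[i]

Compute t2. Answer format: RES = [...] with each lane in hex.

RES = [ 0xb7  0xef  0x4f  0x28 ]

→ t0 |5f|4c|ef|28|
→ t1 |e4|ef|4f|28|
→ t2 |b7|ef|4f|28|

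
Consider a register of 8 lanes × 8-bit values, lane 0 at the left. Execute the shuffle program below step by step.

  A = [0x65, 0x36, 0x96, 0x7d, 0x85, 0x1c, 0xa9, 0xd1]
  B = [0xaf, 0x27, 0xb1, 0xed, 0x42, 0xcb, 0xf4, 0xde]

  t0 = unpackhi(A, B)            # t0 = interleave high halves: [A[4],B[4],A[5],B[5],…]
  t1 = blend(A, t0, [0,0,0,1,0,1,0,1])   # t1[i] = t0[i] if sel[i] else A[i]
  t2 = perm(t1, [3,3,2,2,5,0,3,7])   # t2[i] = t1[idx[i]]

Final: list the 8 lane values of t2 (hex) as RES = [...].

→ t0 |85|42|1c|cb|a9|f4|d1|de|
→ t1 |65|36|96|cb|85|f4|a9|de|
→ t2 |cb|cb|96|96|f4|65|cb|de|

RES = [ 0xcb  0xcb  0x96  0x96  0xf4  0x65  0xcb  0xde ]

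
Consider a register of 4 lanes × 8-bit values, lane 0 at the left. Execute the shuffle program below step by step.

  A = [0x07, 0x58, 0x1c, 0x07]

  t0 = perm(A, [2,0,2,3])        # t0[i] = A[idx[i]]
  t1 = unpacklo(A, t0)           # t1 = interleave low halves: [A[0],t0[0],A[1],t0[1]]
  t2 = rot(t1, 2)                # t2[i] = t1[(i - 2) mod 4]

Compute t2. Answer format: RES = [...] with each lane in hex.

→ t0 |1c|07|1c|07|
→ t1 |07|1c|58|07|
→ t2 |58|07|07|1c|

RES = [0x58, 0x07, 0x07, 0x1c]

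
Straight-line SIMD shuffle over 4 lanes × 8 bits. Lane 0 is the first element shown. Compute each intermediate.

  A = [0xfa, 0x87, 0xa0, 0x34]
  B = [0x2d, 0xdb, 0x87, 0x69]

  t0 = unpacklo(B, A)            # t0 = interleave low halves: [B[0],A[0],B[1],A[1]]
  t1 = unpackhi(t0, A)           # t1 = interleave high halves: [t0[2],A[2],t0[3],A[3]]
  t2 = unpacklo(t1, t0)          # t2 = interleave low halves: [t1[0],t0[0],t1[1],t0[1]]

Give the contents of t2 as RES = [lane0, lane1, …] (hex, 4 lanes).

→ t0 |2d|fa|db|87|
→ t1 |db|a0|87|34|
→ t2 |db|2d|a0|fa|

RES = [0xdb, 0x2d, 0xa0, 0xfa]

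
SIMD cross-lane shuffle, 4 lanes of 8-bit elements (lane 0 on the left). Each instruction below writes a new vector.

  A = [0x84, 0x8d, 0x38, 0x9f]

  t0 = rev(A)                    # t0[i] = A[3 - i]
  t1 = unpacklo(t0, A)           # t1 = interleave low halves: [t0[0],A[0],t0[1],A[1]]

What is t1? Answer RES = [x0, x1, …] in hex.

t0 = [0x9f, 0x38, 0x8d, 0x84]
t1 = [0x9f, 0x84, 0x38, 0x8d]

RES = [ 0x9f  0x84  0x38  0x8d ]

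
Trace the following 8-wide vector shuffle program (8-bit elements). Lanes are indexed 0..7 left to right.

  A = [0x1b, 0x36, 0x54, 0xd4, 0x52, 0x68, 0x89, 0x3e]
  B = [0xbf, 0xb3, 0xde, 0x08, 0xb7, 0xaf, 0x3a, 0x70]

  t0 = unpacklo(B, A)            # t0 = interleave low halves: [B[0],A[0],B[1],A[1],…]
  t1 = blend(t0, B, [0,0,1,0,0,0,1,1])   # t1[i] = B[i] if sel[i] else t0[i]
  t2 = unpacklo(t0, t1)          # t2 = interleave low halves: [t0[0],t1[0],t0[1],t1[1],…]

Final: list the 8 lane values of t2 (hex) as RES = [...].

RES = [ 0xbf  0xbf  0x1b  0x1b  0xb3  0xde  0x36  0x36 ]

t0 = [0xbf, 0x1b, 0xb3, 0x36, 0xde, 0x54, 0x08, 0xd4]
t1 = [0xbf, 0x1b, 0xde, 0x36, 0xde, 0x54, 0x3a, 0x70]
t2 = [0xbf, 0xbf, 0x1b, 0x1b, 0xb3, 0xde, 0x36, 0x36]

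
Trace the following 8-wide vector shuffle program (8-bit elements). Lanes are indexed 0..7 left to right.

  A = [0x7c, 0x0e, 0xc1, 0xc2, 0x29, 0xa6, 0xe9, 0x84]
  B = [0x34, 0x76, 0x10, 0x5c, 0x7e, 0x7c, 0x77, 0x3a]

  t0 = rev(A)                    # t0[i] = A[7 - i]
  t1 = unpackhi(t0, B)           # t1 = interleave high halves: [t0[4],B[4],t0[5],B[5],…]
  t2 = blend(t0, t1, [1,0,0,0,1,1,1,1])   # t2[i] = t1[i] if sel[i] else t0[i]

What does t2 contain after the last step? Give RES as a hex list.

t0 = [0x84, 0xe9, 0xa6, 0x29, 0xc2, 0xc1, 0x0e, 0x7c]
t1 = [0xc2, 0x7e, 0xc1, 0x7c, 0x0e, 0x77, 0x7c, 0x3a]
t2 = [0xc2, 0xe9, 0xa6, 0x29, 0x0e, 0x77, 0x7c, 0x3a]

RES = [0xc2, 0xe9, 0xa6, 0x29, 0x0e, 0x77, 0x7c, 0x3a]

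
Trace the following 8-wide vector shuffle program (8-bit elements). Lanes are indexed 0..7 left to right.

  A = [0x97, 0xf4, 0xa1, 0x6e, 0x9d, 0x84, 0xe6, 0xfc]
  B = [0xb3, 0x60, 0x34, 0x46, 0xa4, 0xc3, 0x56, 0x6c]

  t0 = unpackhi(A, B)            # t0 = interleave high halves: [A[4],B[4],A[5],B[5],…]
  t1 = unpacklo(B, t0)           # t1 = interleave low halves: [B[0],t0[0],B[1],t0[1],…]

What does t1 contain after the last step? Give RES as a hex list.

→ t0 |9d|a4|84|c3|e6|56|fc|6c|
→ t1 |b3|9d|60|a4|34|84|46|c3|

RES = [0xb3, 0x9d, 0x60, 0xa4, 0x34, 0x84, 0x46, 0xc3]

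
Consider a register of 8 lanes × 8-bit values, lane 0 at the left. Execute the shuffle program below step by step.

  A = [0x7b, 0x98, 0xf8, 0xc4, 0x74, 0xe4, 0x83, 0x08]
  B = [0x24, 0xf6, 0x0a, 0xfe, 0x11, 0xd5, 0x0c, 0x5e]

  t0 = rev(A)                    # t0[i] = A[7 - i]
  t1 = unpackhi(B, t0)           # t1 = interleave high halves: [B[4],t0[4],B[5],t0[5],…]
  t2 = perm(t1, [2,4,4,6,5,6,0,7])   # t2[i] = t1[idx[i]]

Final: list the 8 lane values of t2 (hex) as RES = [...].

t0 = [0x08, 0x83, 0xe4, 0x74, 0xc4, 0xf8, 0x98, 0x7b]
t1 = [0x11, 0xc4, 0xd5, 0xf8, 0x0c, 0x98, 0x5e, 0x7b]
t2 = [0xd5, 0x0c, 0x0c, 0x5e, 0x98, 0x5e, 0x11, 0x7b]

RES = [0xd5, 0x0c, 0x0c, 0x5e, 0x98, 0x5e, 0x11, 0x7b]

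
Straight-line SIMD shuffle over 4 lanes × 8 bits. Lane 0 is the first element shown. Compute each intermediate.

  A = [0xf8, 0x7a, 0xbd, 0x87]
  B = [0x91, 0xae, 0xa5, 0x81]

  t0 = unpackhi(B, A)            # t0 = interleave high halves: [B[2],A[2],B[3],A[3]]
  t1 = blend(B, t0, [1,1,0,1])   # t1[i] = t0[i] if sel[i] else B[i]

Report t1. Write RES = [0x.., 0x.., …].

→ t0 |a5|bd|81|87|
→ t1 |a5|bd|a5|87|

RES = [0xa5, 0xbd, 0xa5, 0x87]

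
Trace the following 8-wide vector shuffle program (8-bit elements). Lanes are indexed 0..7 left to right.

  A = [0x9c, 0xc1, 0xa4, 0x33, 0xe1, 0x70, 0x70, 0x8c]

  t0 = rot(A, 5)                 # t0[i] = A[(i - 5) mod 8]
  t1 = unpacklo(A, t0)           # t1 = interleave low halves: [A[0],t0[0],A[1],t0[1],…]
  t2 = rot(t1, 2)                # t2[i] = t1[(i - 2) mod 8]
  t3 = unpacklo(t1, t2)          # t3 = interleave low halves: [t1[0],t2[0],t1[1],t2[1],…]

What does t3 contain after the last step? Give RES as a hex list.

  t0: 33 e1 70 70 8c 9c c1 a4
  t1: 9c 33 c1 e1 a4 70 33 70
  t2: 33 70 9c 33 c1 e1 a4 70
  t3: 9c 33 33 70 c1 9c e1 33

RES = [0x9c, 0x33, 0x33, 0x70, 0xc1, 0x9c, 0xe1, 0x33]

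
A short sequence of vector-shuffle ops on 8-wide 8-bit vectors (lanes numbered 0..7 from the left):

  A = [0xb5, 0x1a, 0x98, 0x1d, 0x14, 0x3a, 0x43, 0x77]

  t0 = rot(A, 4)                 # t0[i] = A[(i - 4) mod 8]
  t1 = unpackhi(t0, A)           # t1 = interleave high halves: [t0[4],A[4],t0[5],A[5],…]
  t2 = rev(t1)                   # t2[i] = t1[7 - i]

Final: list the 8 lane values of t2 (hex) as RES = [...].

→ t0 |14|3a|43|77|b5|1a|98|1d|
→ t1 |b5|14|1a|3a|98|43|1d|77|
→ t2 |77|1d|43|98|3a|1a|14|b5|

RES = [0x77, 0x1d, 0x43, 0x98, 0x3a, 0x1a, 0x14, 0xb5]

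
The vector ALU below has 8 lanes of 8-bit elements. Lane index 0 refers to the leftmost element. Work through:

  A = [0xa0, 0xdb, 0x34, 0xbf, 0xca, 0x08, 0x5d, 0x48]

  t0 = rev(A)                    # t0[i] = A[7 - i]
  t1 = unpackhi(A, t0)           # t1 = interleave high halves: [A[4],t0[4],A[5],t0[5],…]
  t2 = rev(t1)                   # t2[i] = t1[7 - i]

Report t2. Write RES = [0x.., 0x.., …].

RES = [0xa0, 0x48, 0xdb, 0x5d, 0x34, 0x08, 0xbf, 0xca]

→ t0 |48|5d|08|ca|bf|34|db|a0|
→ t1 |ca|bf|08|34|5d|db|48|a0|
→ t2 |a0|48|db|5d|34|08|bf|ca|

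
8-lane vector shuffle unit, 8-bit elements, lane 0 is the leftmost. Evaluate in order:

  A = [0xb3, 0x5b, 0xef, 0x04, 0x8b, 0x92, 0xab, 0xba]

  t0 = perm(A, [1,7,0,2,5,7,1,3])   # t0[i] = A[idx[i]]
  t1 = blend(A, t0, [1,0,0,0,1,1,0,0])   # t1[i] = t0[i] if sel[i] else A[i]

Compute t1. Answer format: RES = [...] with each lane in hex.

→ t0 |5b|ba|b3|ef|92|ba|5b|04|
→ t1 |5b|5b|ef|04|92|ba|ab|ba|

RES = [ 0x5b  0x5b  0xef  0x04  0x92  0xba  0xab  0xba ]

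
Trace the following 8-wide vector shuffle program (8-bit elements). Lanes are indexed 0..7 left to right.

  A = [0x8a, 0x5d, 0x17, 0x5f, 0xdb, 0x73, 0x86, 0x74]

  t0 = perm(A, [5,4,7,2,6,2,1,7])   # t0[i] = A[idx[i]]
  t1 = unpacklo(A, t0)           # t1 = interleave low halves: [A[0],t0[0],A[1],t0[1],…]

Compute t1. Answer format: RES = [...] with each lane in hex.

RES = [ 0x8a  0x73  0x5d  0xdb  0x17  0x74  0x5f  0x17 ]

→ t0 |73|db|74|17|86|17|5d|74|
→ t1 |8a|73|5d|db|17|74|5f|17|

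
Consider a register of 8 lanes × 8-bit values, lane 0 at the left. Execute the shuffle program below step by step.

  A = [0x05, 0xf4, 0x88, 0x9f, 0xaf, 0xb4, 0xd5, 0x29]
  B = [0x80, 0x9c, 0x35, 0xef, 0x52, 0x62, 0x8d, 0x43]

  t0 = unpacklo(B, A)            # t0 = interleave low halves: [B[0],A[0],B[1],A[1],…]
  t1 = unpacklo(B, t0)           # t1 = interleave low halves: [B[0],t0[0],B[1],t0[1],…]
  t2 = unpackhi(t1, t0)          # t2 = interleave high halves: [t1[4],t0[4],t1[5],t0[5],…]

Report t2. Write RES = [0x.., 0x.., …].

  t0: 80 05 9c f4 35 88 ef 9f
  t1: 80 80 9c 05 35 9c ef f4
  t2: 35 35 9c 88 ef ef f4 9f

RES = [ 0x35  0x35  0x9c  0x88  0xef  0xef  0xf4  0x9f ]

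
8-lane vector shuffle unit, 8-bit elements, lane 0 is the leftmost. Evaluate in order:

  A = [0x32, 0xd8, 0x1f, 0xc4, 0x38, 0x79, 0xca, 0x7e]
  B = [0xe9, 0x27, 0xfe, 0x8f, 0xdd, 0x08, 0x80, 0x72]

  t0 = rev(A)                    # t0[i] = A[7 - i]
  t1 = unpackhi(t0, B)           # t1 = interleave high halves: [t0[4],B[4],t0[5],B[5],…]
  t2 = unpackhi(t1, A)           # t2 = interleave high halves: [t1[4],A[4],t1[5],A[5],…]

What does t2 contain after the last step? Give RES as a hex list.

RES = [0xd8, 0x38, 0x80, 0x79, 0x32, 0xca, 0x72, 0x7e]

t0 = [0x7e, 0xca, 0x79, 0x38, 0xc4, 0x1f, 0xd8, 0x32]
t1 = [0xc4, 0xdd, 0x1f, 0x08, 0xd8, 0x80, 0x32, 0x72]
t2 = [0xd8, 0x38, 0x80, 0x79, 0x32, 0xca, 0x72, 0x7e]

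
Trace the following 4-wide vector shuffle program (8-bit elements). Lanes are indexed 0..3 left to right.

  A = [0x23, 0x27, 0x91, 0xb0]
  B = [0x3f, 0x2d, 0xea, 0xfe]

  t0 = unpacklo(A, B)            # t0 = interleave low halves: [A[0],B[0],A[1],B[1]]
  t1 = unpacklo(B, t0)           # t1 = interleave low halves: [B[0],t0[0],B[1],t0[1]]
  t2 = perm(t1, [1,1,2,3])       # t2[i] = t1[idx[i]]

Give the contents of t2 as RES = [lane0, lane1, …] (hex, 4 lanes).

→ t0 |23|3f|27|2d|
→ t1 |3f|23|2d|3f|
→ t2 |23|23|2d|3f|

RES = [0x23, 0x23, 0x2d, 0x3f]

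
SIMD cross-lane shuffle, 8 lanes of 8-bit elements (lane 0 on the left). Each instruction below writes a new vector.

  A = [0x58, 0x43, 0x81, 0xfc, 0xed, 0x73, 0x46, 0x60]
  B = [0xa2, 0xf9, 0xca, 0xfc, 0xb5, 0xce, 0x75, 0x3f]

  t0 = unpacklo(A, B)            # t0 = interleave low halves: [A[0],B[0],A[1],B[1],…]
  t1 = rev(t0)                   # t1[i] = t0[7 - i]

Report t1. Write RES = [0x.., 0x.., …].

RES = [ 0xfc  0xfc  0xca  0x81  0xf9  0x43  0xa2  0x58 ]

t0 = [0x58, 0xa2, 0x43, 0xf9, 0x81, 0xca, 0xfc, 0xfc]
t1 = [0xfc, 0xfc, 0xca, 0x81, 0xf9, 0x43, 0xa2, 0x58]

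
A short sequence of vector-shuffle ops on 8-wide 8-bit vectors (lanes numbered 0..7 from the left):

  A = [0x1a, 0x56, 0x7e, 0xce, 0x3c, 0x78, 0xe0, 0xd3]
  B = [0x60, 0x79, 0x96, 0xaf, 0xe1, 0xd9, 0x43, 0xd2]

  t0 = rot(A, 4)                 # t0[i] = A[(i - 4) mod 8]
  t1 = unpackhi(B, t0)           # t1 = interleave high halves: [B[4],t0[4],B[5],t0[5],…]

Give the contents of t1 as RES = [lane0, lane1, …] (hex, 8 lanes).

→ t0 |3c|78|e0|d3|1a|56|7e|ce|
→ t1 |e1|1a|d9|56|43|7e|d2|ce|

RES = [ 0xe1  0x1a  0xd9  0x56  0x43  0x7e  0xd2  0xce ]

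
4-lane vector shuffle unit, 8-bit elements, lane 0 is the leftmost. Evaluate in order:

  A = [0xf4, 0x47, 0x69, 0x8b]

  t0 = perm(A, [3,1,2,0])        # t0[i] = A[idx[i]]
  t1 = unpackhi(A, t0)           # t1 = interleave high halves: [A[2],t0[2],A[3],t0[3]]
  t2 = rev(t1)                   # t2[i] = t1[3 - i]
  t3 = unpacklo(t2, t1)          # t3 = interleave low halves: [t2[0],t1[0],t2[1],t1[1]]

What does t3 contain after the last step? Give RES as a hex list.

RES = [0xf4, 0x69, 0x8b, 0x69]

  t0: 8b 47 69 f4
  t1: 69 69 8b f4
  t2: f4 8b 69 69
  t3: f4 69 8b 69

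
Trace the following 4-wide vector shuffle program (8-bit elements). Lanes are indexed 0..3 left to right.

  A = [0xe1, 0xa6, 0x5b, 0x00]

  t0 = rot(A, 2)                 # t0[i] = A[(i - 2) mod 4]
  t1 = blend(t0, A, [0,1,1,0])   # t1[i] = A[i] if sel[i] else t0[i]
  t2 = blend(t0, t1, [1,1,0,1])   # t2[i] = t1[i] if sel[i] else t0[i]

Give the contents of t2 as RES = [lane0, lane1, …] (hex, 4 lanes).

RES = [ 0x5b  0xa6  0xe1  0xa6 ]

  t0: 5b 00 e1 a6
  t1: 5b a6 5b a6
  t2: 5b a6 e1 a6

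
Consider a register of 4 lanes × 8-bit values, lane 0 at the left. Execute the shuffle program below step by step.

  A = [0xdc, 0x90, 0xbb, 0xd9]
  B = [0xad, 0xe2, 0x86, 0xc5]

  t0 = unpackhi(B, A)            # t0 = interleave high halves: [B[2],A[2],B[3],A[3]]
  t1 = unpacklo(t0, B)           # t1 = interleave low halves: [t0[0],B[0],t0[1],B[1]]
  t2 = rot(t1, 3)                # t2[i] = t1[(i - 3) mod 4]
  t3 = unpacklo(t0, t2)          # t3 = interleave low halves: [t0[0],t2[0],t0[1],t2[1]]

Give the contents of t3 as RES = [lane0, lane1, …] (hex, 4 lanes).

RES = [0x86, 0xad, 0xbb, 0xbb]

  t0: 86 bb c5 d9
  t1: 86 ad bb e2
  t2: ad bb e2 86
  t3: 86 ad bb bb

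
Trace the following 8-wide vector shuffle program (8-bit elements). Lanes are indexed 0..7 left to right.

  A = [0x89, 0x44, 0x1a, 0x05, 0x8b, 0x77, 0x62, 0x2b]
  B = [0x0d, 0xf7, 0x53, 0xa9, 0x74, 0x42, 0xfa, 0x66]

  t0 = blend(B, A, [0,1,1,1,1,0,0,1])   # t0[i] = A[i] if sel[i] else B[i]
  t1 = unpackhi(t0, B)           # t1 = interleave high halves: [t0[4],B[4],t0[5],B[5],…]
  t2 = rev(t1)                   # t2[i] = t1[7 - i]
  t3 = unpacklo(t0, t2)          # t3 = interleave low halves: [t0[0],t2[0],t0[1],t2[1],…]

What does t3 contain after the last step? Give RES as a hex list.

→ t0 |0d|44|1a|05|8b|42|fa|2b|
→ t1 |8b|74|42|42|fa|fa|2b|66|
→ t2 |66|2b|fa|fa|42|42|74|8b|
→ t3 |0d|66|44|2b|1a|fa|05|fa|

RES = [ 0x0d  0x66  0x44  0x2b  0x1a  0xfa  0x05  0xfa ]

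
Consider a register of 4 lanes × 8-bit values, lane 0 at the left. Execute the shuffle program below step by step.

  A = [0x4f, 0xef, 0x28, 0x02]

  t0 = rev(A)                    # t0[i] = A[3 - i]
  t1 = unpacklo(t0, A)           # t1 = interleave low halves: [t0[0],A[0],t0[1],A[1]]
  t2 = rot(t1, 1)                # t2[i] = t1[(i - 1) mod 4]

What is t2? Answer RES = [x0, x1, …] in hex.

RES = [ 0xef  0x02  0x4f  0x28 ]

  t0: 02 28 ef 4f
  t1: 02 4f 28 ef
  t2: ef 02 4f 28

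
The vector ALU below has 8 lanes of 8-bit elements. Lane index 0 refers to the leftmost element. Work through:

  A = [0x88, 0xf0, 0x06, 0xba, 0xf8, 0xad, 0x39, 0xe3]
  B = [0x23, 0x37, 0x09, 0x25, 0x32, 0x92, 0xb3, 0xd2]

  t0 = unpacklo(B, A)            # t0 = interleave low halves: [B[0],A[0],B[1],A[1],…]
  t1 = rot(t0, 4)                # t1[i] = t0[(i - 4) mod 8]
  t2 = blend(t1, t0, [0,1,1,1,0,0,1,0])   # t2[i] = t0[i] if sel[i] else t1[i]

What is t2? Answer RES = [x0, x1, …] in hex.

→ t0 |23|88|37|f0|09|06|25|ba|
→ t1 |09|06|25|ba|23|88|37|f0|
→ t2 |09|88|37|f0|23|88|25|f0|

RES = [ 0x09  0x88  0x37  0xf0  0x23  0x88  0x25  0xf0 ]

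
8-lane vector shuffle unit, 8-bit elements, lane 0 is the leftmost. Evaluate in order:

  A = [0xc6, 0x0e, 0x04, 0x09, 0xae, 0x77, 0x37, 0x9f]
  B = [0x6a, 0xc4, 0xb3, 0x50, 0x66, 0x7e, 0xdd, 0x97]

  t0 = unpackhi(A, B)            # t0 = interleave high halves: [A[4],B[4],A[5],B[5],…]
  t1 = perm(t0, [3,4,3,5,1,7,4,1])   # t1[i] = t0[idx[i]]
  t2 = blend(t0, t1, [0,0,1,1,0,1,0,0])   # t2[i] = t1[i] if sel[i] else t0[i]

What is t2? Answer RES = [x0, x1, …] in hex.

→ t0 |ae|66|77|7e|37|dd|9f|97|
→ t1 |7e|37|7e|dd|66|97|37|66|
→ t2 |ae|66|7e|dd|37|97|9f|97|

RES = [ 0xae  0x66  0x7e  0xdd  0x37  0x97  0x9f  0x97 ]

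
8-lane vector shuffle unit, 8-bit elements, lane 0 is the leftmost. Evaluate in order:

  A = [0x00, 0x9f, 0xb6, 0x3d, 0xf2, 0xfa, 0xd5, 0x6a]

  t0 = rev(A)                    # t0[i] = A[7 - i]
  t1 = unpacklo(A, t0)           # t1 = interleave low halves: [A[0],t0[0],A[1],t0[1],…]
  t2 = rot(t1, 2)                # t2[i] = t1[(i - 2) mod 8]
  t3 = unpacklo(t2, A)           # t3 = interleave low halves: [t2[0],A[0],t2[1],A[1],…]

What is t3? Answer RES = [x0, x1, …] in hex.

  t0: 6a d5 fa f2 3d b6 9f 00
  t1: 00 6a 9f d5 b6 fa 3d f2
  t2: 3d f2 00 6a 9f d5 b6 fa
  t3: 3d 00 f2 9f 00 b6 6a 3d

RES = [ 0x3d  0x00  0xf2  0x9f  0x00  0xb6  0x6a  0x3d ]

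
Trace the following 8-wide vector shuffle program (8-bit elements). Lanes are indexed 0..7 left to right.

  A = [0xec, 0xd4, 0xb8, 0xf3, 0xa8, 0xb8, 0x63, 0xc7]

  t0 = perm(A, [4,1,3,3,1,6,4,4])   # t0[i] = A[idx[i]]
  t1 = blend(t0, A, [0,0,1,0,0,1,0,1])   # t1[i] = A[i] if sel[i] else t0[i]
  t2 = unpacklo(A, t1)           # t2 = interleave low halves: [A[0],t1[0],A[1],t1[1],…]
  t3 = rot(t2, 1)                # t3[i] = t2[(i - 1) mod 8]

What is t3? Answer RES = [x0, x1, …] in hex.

t0 = [0xa8, 0xd4, 0xf3, 0xf3, 0xd4, 0x63, 0xa8, 0xa8]
t1 = [0xa8, 0xd4, 0xb8, 0xf3, 0xd4, 0xb8, 0xa8, 0xc7]
t2 = [0xec, 0xa8, 0xd4, 0xd4, 0xb8, 0xb8, 0xf3, 0xf3]
t3 = [0xf3, 0xec, 0xa8, 0xd4, 0xd4, 0xb8, 0xb8, 0xf3]

RES = [0xf3, 0xec, 0xa8, 0xd4, 0xd4, 0xb8, 0xb8, 0xf3]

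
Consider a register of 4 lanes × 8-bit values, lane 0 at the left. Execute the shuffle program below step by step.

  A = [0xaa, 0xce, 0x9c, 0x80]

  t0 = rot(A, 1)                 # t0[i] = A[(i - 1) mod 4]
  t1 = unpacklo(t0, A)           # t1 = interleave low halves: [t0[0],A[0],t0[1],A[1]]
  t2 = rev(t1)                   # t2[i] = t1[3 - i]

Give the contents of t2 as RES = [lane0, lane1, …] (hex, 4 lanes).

RES = [ 0xce  0xaa  0xaa  0x80 ]

→ t0 |80|aa|ce|9c|
→ t1 |80|aa|aa|ce|
→ t2 |ce|aa|aa|80|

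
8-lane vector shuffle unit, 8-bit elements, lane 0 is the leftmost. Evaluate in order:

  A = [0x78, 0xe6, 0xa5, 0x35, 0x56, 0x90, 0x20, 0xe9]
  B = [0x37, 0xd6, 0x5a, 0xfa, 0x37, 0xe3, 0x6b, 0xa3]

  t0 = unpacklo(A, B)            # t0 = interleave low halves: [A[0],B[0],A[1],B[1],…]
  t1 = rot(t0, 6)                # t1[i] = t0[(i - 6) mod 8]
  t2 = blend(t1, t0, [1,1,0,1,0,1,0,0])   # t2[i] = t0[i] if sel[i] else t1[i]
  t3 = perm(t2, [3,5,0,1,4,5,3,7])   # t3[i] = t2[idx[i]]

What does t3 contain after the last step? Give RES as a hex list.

RES = [0xd6, 0x5a, 0x78, 0x37, 0x35, 0x5a, 0xd6, 0x37]

t0 = [0x78, 0x37, 0xe6, 0xd6, 0xa5, 0x5a, 0x35, 0xfa]
t1 = [0xe6, 0xd6, 0xa5, 0x5a, 0x35, 0xfa, 0x78, 0x37]
t2 = [0x78, 0x37, 0xa5, 0xd6, 0x35, 0x5a, 0x78, 0x37]
t3 = [0xd6, 0x5a, 0x78, 0x37, 0x35, 0x5a, 0xd6, 0x37]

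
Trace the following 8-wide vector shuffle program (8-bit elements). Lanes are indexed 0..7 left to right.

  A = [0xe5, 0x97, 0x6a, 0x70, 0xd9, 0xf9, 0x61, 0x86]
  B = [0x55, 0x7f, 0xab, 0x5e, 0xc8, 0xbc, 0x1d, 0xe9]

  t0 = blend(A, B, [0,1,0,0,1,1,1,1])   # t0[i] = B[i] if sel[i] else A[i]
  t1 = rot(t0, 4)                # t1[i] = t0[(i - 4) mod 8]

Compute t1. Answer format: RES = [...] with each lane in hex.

RES = [0xc8, 0xbc, 0x1d, 0xe9, 0xe5, 0x7f, 0x6a, 0x70]

→ t0 |e5|7f|6a|70|c8|bc|1d|e9|
→ t1 |c8|bc|1d|e9|e5|7f|6a|70|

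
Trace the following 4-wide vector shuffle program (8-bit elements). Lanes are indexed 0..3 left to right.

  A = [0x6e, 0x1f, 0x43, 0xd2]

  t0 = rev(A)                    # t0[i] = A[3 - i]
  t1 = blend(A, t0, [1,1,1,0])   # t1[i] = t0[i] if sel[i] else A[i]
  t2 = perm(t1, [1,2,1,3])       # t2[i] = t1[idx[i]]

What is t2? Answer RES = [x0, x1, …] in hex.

RES = [0x43, 0x1f, 0x43, 0xd2]

  t0: d2 43 1f 6e
  t1: d2 43 1f d2
  t2: 43 1f 43 d2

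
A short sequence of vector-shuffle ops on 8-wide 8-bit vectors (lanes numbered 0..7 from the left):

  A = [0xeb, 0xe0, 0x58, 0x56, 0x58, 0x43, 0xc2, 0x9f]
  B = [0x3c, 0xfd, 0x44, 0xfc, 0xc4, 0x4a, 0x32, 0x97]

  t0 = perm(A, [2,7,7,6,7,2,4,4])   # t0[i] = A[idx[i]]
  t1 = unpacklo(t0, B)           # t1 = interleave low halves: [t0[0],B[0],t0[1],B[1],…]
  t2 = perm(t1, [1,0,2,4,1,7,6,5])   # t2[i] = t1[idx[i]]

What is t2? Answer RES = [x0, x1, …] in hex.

RES = [0x3c, 0x58, 0x9f, 0x9f, 0x3c, 0xfc, 0xc2, 0x44]

t0 = [0x58, 0x9f, 0x9f, 0xc2, 0x9f, 0x58, 0x58, 0x58]
t1 = [0x58, 0x3c, 0x9f, 0xfd, 0x9f, 0x44, 0xc2, 0xfc]
t2 = [0x3c, 0x58, 0x9f, 0x9f, 0x3c, 0xfc, 0xc2, 0x44]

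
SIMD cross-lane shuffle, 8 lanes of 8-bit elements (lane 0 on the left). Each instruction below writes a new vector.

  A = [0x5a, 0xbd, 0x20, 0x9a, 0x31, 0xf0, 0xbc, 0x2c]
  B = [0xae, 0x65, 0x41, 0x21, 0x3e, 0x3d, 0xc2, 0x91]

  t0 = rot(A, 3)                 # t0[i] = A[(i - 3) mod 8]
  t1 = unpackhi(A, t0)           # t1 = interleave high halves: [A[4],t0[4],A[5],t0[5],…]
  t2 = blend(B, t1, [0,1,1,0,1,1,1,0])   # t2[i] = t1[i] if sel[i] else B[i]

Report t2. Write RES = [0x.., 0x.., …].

RES = [ 0xae  0xbd  0xf0  0x21  0xbc  0x9a  0x2c  0x91 ]

→ t0 |f0|bc|2c|5a|bd|20|9a|31|
→ t1 |31|bd|f0|20|bc|9a|2c|31|
→ t2 |ae|bd|f0|21|bc|9a|2c|91|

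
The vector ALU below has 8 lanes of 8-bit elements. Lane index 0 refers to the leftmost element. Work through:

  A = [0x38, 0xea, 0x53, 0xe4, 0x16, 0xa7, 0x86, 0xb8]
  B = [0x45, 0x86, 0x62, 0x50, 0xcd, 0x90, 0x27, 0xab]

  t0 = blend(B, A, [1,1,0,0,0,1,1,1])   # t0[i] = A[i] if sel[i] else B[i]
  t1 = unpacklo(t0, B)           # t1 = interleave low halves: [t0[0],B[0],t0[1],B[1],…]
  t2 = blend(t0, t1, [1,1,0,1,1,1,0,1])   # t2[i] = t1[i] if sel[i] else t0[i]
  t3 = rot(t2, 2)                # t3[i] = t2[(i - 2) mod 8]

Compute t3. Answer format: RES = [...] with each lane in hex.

  t0: 38 ea 62 50 cd a7 86 b8
  t1: 38 45 ea 86 62 62 50 50
  t2: 38 45 62 86 62 62 86 50
  t3: 86 50 38 45 62 86 62 62

RES = [0x86, 0x50, 0x38, 0x45, 0x62, 0x86, 0x62, 0x62]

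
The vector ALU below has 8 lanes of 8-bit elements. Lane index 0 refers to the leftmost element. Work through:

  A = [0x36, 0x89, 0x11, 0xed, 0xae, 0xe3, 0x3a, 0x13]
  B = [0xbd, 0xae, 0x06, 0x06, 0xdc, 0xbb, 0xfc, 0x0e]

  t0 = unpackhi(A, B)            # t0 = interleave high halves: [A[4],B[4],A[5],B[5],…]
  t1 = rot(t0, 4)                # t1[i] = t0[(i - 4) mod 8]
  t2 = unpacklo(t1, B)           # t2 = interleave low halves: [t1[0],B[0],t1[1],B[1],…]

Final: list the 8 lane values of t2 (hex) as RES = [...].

RES = [ 0x3a  0xbd  0xfc  0xae  0x13  0x06  0x0e  0x06 ]

  t0: ae dc e3 bb 3a fc 13 0e
  t1: 3a fc 13 0e ae dc e3 bb
  t2: 3a bd fc ae 13 06 0e 06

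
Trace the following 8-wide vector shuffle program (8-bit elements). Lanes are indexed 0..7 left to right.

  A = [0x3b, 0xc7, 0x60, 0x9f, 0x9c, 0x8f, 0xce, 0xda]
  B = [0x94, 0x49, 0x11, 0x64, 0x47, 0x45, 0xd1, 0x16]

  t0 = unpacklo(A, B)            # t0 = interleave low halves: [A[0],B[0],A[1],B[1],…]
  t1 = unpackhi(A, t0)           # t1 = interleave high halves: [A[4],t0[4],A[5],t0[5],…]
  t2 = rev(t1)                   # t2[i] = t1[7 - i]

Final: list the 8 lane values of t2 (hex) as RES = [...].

RES = [0x64, 0xda, 0x9f, 0xce, 0x11, 0x8f, 0x60, 0x9c]

  t0: 3b 94 c7 49 60 11 9f 64
  t1: 9c 60 8f 11 ce 9f da 64
  t2: 64 da 9f ce 11 8f 60 9c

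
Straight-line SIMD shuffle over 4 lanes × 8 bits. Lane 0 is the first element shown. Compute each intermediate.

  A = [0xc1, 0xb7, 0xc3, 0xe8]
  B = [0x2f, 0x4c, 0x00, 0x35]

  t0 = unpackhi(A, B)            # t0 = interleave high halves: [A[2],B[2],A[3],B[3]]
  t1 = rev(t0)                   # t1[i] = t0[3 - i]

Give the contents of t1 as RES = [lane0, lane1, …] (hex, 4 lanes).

t0 = [0xc3, 0x00, 0xe8, 0x35]
t1 = [0x35, 0xe8, 0x00, 0xc3]

RES = [ 0x35  0xe8  0x00  0xc3 ]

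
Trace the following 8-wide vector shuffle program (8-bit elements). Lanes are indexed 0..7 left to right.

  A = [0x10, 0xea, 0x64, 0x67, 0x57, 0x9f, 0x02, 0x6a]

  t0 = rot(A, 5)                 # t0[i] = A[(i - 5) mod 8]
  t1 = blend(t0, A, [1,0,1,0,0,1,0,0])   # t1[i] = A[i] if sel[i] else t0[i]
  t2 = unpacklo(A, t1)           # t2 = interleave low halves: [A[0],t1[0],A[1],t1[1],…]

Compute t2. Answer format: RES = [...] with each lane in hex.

t0 = [0x67, 0x57, 0x9f, 0x02, 0x6a, 0x10, 0xea, 0x64]
t1 = [0x10, 0x57, 0x64, 0x02, 0x6a, 0x9f, 0xea, 0x64]
t2 = [0x10, 0x10, 0xea, 0x57, 0x64, 0x64, 0x67, 0x02]

RES = [0x10, 0x10, 0xea, 0x57, 0x64, 0x64, 0x67, 0x02]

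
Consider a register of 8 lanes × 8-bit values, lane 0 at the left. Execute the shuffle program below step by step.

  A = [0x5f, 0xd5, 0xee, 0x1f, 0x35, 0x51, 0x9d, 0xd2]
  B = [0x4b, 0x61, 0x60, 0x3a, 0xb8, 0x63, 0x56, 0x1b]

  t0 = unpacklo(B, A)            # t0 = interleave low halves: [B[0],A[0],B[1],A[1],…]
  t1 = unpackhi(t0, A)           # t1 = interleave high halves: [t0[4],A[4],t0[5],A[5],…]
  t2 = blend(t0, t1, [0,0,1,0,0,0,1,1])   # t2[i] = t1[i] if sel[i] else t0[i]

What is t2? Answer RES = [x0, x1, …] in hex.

  t0: 4b 5f 61 d5 60 ee 3a 1f
  t1: 60 35 ee 51 3a 9d 1f d2
  t2: 4b 5f ee d5 60 ee 1f d2

RES = [ 0x4b  0x5f  0xee  0xd5  0x60  0xee  0x1f  0xd2 ]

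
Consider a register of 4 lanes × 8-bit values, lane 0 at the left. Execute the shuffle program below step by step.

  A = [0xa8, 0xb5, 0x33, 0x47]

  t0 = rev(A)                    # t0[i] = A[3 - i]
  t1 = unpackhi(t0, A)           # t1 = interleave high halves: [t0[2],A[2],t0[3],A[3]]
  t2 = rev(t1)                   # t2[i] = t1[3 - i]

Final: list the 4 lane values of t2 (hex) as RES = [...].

→ t0 |47|33|b5|a8|
→ t1 |b5|33|a8|47|
→ t2 |47|a8|33|b5|

RES = [ 0x47  0xa8  0x33  0xb5 ]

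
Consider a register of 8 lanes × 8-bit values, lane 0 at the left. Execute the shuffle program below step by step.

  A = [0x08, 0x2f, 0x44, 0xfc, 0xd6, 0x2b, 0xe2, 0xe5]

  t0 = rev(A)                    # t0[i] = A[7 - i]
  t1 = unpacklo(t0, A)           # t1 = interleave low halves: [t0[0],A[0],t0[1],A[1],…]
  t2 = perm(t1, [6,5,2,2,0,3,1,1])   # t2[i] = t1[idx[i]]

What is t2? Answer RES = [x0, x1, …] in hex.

RES = [ 0xd6  0x44  0xe2  0xe2  0xe5  0x2f  0x08  0x08 ]

t0 = [0xe5, 0xe2, 0x2b, 0xd6, 0xfc, 0x44, 0x2f, 0x08]
t1 = [0xe5, 0x08, 0xe2, 0x2f, 0x2b, 0x44, 0xd6, 0xfc]
t2 = [0xd6, 0x44, 0xe2, 0xe2, 0xe5, 0x2f, 0x08, 0x08]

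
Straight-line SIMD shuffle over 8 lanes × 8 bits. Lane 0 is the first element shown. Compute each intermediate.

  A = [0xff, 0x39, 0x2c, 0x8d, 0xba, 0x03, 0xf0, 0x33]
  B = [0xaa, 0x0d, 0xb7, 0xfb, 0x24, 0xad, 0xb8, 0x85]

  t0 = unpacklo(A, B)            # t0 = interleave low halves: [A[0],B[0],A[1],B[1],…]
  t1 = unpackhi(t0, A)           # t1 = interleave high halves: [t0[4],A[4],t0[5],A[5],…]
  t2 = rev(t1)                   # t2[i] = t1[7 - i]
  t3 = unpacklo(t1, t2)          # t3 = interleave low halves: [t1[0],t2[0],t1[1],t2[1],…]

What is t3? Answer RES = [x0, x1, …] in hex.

RES = [ 0x2c  0x33  0xba  0xfb  0xb7  0xf0  0x03  0x8d ]

t0 = [0xff, 0xaa, 0x39, 0x0d, 0x2c, 0xb7, 0x8d, 0xfb]
t1 = [0x2c, 0xba, 0xb7, 0x03, 0x8d, 0xf0, 0xfb, 0x33]
t2 = [0x33, 0xfb, 0xf0, 0x8d, 0x03, 0xb7, 0xba, 0x2c]
t3 = [0x2c, 0x33, 0xba, 0xfb, 0xb7, 0xf0, 0x03, 0x8d]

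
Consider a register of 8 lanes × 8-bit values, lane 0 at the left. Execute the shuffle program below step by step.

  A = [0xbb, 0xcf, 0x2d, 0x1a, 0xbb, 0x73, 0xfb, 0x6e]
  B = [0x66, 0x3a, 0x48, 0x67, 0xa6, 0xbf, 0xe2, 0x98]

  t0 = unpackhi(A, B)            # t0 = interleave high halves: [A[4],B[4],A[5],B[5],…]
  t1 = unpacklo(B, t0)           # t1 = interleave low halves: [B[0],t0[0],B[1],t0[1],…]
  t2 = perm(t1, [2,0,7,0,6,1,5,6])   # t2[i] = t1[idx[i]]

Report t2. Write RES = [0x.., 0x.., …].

RES = [ 0x3a  0x66  0xbf  0x66  0x67  0xbb  0x73  0x67 ]

→ t0 |bb|a6|73|bf|fb|e2|6e|98|
→ t1 |66|bb|3a|a6|48|73|67|bf|
→ t2 |3a|66|bf|66|67|bb|73|67|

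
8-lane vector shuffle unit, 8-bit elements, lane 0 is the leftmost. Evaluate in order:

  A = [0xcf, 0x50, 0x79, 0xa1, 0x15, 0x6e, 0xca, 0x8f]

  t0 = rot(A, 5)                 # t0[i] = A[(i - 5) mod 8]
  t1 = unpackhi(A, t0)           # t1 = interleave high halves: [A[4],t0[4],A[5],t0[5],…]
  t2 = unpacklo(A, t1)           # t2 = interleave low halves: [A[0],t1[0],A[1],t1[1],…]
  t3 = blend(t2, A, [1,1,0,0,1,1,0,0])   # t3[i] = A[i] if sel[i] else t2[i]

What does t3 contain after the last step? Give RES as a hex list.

RES = [ 0xcf  0x50  0x50  0x8f  0x15  0x6e  0xa1  0xcf ]

→ t0 |a1|15|6e|ca|8f|cf|50|79|
→ t1 |15|8f|6e|cf|ca|50|8f|79|
→ t2 |cf|15|50|8f|79|6e|a1|cf|
→ t3 |cf|50|50|8f|15|6e|a1|cf|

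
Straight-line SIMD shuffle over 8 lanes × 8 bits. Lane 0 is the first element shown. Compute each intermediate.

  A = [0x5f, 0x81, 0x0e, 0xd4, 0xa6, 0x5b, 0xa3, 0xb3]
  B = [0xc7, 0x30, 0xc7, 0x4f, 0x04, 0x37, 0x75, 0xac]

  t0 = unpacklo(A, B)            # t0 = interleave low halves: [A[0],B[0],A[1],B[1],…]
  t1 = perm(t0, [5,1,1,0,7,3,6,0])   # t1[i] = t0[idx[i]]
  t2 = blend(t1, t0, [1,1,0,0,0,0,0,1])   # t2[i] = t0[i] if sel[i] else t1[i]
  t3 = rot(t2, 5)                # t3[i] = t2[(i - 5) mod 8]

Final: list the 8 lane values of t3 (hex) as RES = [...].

RES = [0x5f, 0x4f, 0x30, 0xd4, 0x4f, 0x5f, 0xc7, 0xc7]

t0 = [0x5f, 0xc7, 0x81, 0x30, 0x0e, 0xc7, 0xd4, 0x4f]
t1 = [0xc7, 0xc7, 0xc7, 0x5f, 0x4f, 0x30, 0xd4, 0x5f]
t2 = [0x5f, 0xc7, 0xc7, 0x5f, 0x4f, 0x30, 0xd4, 0x4f]
t3 = [0x5f, 0x4f, 0x30, 0xd4, 0x4f, 0x5f, 0xc7, 0xc7]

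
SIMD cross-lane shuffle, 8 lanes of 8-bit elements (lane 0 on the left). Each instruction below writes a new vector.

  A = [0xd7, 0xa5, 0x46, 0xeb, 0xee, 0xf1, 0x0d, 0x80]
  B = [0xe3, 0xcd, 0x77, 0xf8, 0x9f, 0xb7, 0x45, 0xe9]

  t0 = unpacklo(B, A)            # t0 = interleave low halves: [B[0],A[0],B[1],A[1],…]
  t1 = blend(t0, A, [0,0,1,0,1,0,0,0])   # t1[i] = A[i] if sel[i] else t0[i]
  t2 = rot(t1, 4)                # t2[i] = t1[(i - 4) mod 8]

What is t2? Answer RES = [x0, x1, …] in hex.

t0 = [0xe3, 0xd7, 0xcd, 0xa5, 0x77, 0x46, 0xf8, 0xeb]
t1 = [0xe3, 0xd7, 0x46, 0xa5, 0xee, 0x46, 0xf8, 0xeb]
t2 = [0xee, 0x46, 0xf8, 0xeb, 0xe3, 0xd7, 0x46, 0xa5]

RES = [0xee, 0x46, 0xf8, 0xeb, 0xe3, 0xd7, 0x46, 0xa5]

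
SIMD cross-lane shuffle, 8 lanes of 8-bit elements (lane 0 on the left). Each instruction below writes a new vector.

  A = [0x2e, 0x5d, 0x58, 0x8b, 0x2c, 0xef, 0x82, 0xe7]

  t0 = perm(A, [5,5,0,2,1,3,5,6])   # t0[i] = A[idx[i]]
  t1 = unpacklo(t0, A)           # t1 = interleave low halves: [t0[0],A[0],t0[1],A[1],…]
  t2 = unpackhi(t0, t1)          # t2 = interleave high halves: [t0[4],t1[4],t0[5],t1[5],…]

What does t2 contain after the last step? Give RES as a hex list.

RES = [ 0x5d  0x2e  0x8b  0x58  0xef  0x58  0x82  0x8b ]

t0 = [0xef, 0xef, 0x2e, 0x58, 0x5d, 0x8b, 0xef, 0x82]
t1 = [0xef, 0x2e, 0xef, 0x5d, 0x2e, 0x58, 0x58, 0x8b]
t2 = [0x5d, 0x2e, 0x8b, 0x58, 0xef, 0x58, 0x82, 0x8b]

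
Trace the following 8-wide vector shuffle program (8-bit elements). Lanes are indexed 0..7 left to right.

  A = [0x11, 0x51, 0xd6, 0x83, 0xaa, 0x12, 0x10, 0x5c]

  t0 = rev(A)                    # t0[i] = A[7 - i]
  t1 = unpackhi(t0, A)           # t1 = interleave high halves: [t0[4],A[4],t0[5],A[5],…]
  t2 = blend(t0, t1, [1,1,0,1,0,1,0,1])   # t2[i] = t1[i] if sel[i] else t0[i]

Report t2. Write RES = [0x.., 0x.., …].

RES = [ 0x83  0xaa  0x12  0x12  0x83  0x10  0x51  0x5c ]

  t0: 5c 10 12 aa 83 d6 51 11
  t1: 83 aa d6 12 51 10 11 5c
  t2: 83 aa 12 12 83 10 51 5c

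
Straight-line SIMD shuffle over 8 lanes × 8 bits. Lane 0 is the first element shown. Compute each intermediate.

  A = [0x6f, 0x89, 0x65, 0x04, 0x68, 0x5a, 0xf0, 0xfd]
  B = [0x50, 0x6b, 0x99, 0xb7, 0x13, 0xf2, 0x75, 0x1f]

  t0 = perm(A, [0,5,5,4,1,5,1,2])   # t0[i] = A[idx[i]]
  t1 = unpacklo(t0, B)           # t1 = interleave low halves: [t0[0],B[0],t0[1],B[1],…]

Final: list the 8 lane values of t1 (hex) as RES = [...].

  t0: 6f 5a 5a 68 89 5a 89 65
  t1: 6f 50 5a 6b 5a 99 68 b7

RES = [0x6f, 0x50, 0x5a, 0x6b, 0x5a, 0x99, 0x68, 0xb7]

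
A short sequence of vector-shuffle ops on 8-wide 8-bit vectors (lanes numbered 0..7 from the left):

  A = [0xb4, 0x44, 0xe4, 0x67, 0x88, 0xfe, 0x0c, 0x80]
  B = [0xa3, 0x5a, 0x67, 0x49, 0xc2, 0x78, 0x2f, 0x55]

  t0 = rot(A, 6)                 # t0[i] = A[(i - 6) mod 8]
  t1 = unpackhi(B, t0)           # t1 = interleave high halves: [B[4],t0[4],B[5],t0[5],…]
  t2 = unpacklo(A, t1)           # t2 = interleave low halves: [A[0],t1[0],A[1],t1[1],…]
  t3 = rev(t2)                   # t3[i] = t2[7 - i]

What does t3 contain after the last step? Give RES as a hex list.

RES = [0x80, 0x67, 0x78, 0xe4, 0x0c, 0x44, 0xc2, 0xb4]

  t0: e4 67 88 fe 0c 80 b4 44
  t1: c2 0c 78 80 2f b4 55 44
  t2: b4 c2 44 0c e4 78 67 80
  t3: 80 67 78 e4 0c 44 c2 b4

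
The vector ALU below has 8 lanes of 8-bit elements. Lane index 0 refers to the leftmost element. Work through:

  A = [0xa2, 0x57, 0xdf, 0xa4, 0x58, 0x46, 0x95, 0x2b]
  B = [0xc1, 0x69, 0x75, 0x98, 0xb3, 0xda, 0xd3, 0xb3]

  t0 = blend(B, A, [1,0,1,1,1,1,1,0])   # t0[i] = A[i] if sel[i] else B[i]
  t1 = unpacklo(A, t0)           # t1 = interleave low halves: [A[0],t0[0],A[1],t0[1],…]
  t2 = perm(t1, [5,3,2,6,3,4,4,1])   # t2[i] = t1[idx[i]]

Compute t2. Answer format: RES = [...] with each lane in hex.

RES = [ 0xdf  0x69  0x57  0xa4  0x69  0xdf  0xdf  0xa2 ]

→ t0 |a2|69|df|a4|58|46|95|b3|
→ t1 |a2|a2|57|69|df|df|a4|a4|
→ t2 |df|69|57|a4|69|df|df|a2|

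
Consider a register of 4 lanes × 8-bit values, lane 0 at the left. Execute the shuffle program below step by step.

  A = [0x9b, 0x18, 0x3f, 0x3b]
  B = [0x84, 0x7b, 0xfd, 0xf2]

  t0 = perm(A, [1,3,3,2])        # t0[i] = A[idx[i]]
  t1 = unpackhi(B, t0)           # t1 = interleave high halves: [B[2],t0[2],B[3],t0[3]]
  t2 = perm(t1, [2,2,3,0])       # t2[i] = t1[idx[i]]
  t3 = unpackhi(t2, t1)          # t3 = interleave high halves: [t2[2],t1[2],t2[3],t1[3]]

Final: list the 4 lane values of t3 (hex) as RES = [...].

t0 = [0x18, 0x3b, 0x3b, 0x3f]
t1 = [0xfd, 0x3b, 0xf2, 0x3f]
t2 = [0xf2, 0xf2, 0x3f, 0xfd]
t3 = [0x3f, 0xf2, 0xfd, 0x3f]

RES = [ 0x3f  0xf2  0xfd  0x3f ]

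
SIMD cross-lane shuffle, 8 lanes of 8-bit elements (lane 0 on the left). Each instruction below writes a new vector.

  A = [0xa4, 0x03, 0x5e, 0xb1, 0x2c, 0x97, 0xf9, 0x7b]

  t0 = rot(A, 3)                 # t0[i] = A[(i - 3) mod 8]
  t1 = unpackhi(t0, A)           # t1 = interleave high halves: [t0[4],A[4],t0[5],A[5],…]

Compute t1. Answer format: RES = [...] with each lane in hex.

RES = [ 0x03  0x2c  0x5e  0x97  0xb1  0xf9  0x2c  0x7b ]

t0 = [0x97, 0xf9, 0x7b, 0xa4, 0x03, 0x5e, 0xb1, 0x2c]
t1 = [0x03, 0x2c, 0x5e, 0x97, 0xb1, 0xf9, 0x2c, 0x7b]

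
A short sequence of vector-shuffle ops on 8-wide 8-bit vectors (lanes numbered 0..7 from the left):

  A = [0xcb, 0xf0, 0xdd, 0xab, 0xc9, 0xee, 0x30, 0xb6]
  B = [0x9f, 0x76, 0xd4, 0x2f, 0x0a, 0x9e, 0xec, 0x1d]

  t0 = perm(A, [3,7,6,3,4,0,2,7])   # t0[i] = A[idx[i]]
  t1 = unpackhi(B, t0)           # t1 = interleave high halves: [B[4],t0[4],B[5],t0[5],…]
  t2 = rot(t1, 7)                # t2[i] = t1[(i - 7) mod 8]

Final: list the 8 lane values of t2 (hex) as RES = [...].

RES = [0xc9, 0x9e, 0xcb, 0xec, 0xdd, 0x1d, 0xb6, 0x0a]

  t0: ab b6 30 ab c9 cb dd b6
  t1: 0a c9 9e cb ec dd 1d b6
  t2: c9 9e cb ec dd 1d b6 0a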